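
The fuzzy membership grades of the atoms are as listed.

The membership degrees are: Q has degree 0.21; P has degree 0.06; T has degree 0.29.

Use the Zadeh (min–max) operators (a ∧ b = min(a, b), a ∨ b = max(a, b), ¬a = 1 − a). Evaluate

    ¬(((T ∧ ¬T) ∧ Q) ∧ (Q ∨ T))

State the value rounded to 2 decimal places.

0.79

¬T = 1 − 0.29 = 0.71
T ∧ ¬T = min(a, b) on (0.29, 0.71) = 0.29
(T ∧ ¬T) ∧ Q = min(a, b) on (0.29, 0.21) = 0.21
Q ∨ T = max(a, b) on (0.21, 0.29) = 0.29
((T ∧ ¬T) ∧ Q) ∧ (Q ∨ T) = min(a, b) on (0.21, 0.29) = 0.21
¬(((T ∧ ¬T) ∧ Q) ∧ (Q ∨ T)) = 1 − 0.21 = 0.79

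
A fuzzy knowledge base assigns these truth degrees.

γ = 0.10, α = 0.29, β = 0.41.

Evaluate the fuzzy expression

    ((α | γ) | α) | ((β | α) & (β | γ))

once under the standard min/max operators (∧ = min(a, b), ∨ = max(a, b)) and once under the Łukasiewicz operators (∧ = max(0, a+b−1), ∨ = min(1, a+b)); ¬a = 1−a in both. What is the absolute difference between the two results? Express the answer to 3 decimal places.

0.480

Under standard min/max:
  α | γ = max(a, b) on (0.29, 0.10) = 0.29
  (α | γ) | α = max(a, b) on (0.29, 0.29) = 0.29
  β | α = max(a, b) on (0.41, 0.29) = 0.41
  β | γ = max(a, b) on (0.41, 0.10) = 0.41
  (β | α) & (β | γ) = min(a, b) on (0.41, 0.41) = 0.41
  ((α | γ) | α) | ((β | α) & (β | γ)) = max(a, b) on (0.29, 0.41) = 0.41
  → value = 0.4100
Under Łukasiewicz:
  α | γ = min(1, a+b) on (0.29, 0.10) = 0.39
  (α | γ) | α = min(1, a+b) on (0.39, 0.29) = 0.68
  β | α = min(1, a+b) on (0.41, 0.29) = 0.70
  β | γ = min(1, a+b) on (0.41, 0.10) = 0.51
  (β | α) & (β | γ) = max(0, a+b−1) on (0.70, 0.51) = 0.21
  ((α | γ) | α) | ((β | α) & (β | γ)) = min(1, a+b) on (0.68, 0.21) = 0.89
  → value = 0.8900
|0.4100 − 0.8900| = 0.480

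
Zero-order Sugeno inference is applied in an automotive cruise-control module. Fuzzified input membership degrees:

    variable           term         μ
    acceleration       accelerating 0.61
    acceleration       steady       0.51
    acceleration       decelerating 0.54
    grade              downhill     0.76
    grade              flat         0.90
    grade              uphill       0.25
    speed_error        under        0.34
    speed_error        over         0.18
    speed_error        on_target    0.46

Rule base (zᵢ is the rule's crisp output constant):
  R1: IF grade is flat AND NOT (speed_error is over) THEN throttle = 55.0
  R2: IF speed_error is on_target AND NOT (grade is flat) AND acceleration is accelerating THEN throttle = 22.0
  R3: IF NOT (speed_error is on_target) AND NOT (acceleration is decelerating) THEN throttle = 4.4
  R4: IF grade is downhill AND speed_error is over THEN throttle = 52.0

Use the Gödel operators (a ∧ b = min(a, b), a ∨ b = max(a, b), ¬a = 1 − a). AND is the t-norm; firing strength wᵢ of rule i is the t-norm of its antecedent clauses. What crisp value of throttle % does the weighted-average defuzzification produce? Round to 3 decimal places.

R1 (z=55.0): flat=0.90, ¬over=1−0.18=0.82; AND[min(a, b)] → w = 0.82
R2 (z=22.0): on_target=0.46, ¬flat=1−0.90=0.10, accelerating=0.61; AND[min(a, b)] → w = 0.10
R3 (z=4.4): ¬on_target=1−0.46=0.54, ¬decelerating=1−0.54=0.46; AND[min(a, b)] → w = 0.46
R4 (z=52.0): downhill=0.76, over=0.18; AND[min(a, b)] → w = 0.18
Weighted average = (0.82·55.0 + 0.10·22.0 + 0.46·4.4 + 0.18·52.0) / (0.82 + 0.10 + 0.46 + 0.18)
  = 58.6840 / 1.5600 = 37.618

37.618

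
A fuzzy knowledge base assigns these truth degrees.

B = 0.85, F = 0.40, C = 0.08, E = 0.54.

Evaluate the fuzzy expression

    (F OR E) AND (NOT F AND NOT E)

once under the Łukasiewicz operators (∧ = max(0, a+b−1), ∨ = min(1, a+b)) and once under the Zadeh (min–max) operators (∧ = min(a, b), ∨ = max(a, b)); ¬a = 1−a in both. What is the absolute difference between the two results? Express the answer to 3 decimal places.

Under Łukasiewicz:
  F OR E = min(1, a+b) on (0.40, 0.54) = 0.94
  NOT F = 1 − 0.40 = 0.60
  NOT E = 1 − 0.54 = 0.46
  NOT F AND NOT E = max(0, a+b−1) on (0.60, 0.46) = 0.06
  (F OR E) AND (NOT F AND NOT E) = max(0, a+b−1) on (0.94, 0.06) = 0.00
  → value = 0.0000
Under Zadeh (min–max):
  F OR E = max(a, b) on (0.40, 0.54) = 0.54
  NOT F = 1 − 0.40 = 0.60
  NOT E = 1 − 0.54 = 0.46
  NOT F AND NOT E = min(a, b) on (0.60, 0.46) = 0.46
  (F OR E) AND (NOT F AND NOT E) = min(a, b) on (0.54, 0.46) = 0.46
  → value = 0.4600
|0.0000 − 0.4600| = 0.460

0.460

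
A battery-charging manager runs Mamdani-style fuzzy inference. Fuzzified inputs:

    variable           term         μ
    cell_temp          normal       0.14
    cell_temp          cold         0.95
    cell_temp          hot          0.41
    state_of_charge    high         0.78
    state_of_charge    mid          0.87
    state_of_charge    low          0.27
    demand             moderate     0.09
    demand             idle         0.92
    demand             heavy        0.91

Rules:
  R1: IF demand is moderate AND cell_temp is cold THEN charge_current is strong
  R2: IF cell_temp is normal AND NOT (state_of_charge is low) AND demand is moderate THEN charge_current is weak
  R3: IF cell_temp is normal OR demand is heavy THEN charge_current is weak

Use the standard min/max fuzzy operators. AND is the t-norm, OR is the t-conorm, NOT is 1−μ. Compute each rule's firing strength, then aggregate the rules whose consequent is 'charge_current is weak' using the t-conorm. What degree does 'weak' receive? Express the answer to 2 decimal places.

R1: moderate=0.09, cold=0.95; AND[min(a, b)] → w = 0.09
R2: normal=0.14, ¬low=1−0.27=0.73, moderate=0.09; AND[min(a, b)] → w = 0.09
R3: normal=0.14, heavy=0.91; OR[max(a, b)] → w = 0.91
Rules with consequent 'weak': {R2, R3} → strengths 0.09, 0.91
Aggregate via t-conorm [max(a, b)]: 0.91

0.91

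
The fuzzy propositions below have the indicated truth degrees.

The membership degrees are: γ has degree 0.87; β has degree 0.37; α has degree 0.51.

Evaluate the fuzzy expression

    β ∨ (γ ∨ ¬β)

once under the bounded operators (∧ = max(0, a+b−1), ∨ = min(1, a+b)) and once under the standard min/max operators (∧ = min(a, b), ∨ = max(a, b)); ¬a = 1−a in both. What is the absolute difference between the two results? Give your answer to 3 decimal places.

Under bounded:
  ¬β = 1 − 0.37 = 0.63
  γ ∨ ¬β = min(1, a+b) on (0.87, 0.63) = 1.00
  β ∨ (γ ∨ ¬β) = min(1, a+b) on (0.37, 1.00) = 1.00
  → value = 1.0000
Under standard min/max:
  ¬β = 1 − 0.37 = 0.63
  γ ∨ ¬β = max(a, b) on (0.87, 0.63) = 0.87
  β ∨ (γ ∨ ¬β) = max(a, b) on (0.37, 0.87) = 0.87
  → value = 0.8700
|1.0000 − 0.8700| = 0.130

0.130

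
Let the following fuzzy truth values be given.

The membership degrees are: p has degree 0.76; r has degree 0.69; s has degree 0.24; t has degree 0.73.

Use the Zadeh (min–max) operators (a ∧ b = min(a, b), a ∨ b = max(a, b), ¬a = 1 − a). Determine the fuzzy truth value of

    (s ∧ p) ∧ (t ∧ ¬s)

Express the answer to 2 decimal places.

0.24

s ∧ p = min(a, b) on (0.24, 0.76) = 0.24
¬s = 1 − 0.24 = 0.76
t ∧ ¬s = min(a, b) on (0.73, 0.76) = 0.73
(s ∧ p) ∧ (t ∧ ¬s) = min(a, b) on (0.24, 0.73) = 0.24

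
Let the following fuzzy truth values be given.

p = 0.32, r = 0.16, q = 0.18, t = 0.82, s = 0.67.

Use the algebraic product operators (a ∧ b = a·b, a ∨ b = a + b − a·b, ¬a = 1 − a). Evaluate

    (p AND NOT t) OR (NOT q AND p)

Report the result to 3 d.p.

NOT t = 1 − 0.8200 = 0.1800
p AND NOT t = a·b on (0.3200, 0.1800) = 0.0576
NOT q = 1 − 0.1800 = 0.8200
NOT q AND p = a·b on (0.8200, 0.3200) = 0.2624
(p AND NOT t) OR (NOT q AND p) = a + b − a·b on (0.0576, 0.2624) = 0.3049

0.305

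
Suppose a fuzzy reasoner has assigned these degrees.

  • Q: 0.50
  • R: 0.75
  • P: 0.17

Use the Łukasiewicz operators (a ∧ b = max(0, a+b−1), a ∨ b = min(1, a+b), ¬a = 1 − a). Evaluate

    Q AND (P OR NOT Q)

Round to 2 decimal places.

0.17

NOT Q = 1 − 0.50 = 0.50
P OR NOT Q = min(1, a+b) on (0.17, 0.50) = 0.67
Q AND (P OR NOT Q) = max(0, a+b−1) on (0.50, 0.67) = 0.17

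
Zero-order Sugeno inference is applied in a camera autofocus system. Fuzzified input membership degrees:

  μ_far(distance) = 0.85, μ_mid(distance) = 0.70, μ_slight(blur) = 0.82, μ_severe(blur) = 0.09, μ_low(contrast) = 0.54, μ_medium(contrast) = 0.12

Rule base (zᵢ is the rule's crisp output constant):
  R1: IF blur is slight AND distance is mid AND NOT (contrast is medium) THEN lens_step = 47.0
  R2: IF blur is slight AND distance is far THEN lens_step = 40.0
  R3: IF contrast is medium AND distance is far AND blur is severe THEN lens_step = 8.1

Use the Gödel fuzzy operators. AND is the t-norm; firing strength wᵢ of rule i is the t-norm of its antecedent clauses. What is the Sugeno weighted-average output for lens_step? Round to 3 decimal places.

41.260

R1 (z=47.0): slight=0.82, mid=0.70, ¬medium=1−0.12=0.88; AND[min(a, b)] → w = 0.70
R2 (z=40.0): slight=0.82, far=0.85; AND[min(a, b)] → w = 0.82
R3 (z=8.1): medium=0.12, far=0.85, severe=0.09; AND[min(a, b)] → w = 0.09
Weighted average = (0.70·47.0 + 0.82·40.0 + 0.09·8.1) / (0.70 + 0.82 + 0.09)
  = 66.4290 / 1.6100 = 41.260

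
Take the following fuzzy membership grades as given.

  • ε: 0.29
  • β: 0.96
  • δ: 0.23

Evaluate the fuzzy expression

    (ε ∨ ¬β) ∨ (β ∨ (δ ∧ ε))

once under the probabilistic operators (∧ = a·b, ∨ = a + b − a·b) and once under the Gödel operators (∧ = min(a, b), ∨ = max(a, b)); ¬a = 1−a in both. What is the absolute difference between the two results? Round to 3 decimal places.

Under probabilistic:
  ¬β = 1 − 0.9600 = 0.0400
  ε ∨ ¬β = a + b − a·b on (0.2900, 0.0400) = 0.3184
  δ ∧ ε = a·b on (0.2300, 0.2900) = 0.0667
  β ∨ (δ ∧ ε) = a + b − a·b on (0.9600, 0.0667) = 0.9627
  (ε ∨ ¬β) ∨ (β ∨ (δ ∧ ε)) = a + b − a·b on (0.3184, 0.9627) = 0.9746
  → value = 0.9746
Under Gödel:
  ¬β = 1 − 0.96 = 0.04
  ε ∨ ¬β = max(a, b) on (0.29, 0.04) = 0.29
  δ ∧ ε = min(a, b) on (0.23, 0.29) = 0.23
  β ∨ (δ ∧ ε) = max(a, b) on (0.96, 0.23) = 0.96
  (ε ∨ ¬β) ∨ (β ∨ (δ ∧ ε)) = max(a, b) on (0.29, 0.96) = 0.96
  → value = 0.9600
|0.9746 − 0.9600| = 0.015

0.015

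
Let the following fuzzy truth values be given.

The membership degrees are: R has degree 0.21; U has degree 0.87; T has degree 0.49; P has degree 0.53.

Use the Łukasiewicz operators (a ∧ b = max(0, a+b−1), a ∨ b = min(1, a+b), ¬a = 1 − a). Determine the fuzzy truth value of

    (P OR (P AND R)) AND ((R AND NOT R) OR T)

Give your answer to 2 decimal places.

P AND R = max(0, a+b−1) on (0.53, 0.21) = 0.00
P OR (P AND R) = min(1, a+b) on (0.53, 0.00) = 0.53
NOT R = 1 − 0.21 = 0.79
R AND NOT R = max(0, a+b−1) on (0.21, 0.79) = 0.00
(R AND NOT R) OR T = min(1, a+b) on (0.00, 0.49) = 0.49
(P OR (P AND R)) AND ((R AND NOT R) OR T) = max(0, a+b−1) on (0.53, 0.49) = 0.02

0.02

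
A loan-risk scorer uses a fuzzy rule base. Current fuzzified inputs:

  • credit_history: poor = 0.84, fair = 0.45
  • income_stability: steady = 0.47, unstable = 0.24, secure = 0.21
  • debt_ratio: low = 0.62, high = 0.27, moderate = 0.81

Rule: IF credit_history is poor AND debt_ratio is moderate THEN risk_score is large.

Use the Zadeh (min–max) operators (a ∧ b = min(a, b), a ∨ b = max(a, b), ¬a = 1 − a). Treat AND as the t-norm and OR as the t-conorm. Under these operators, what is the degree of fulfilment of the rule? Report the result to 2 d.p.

firing strength: poor=0.84, moderate=0.81; AND[min(a, b)] → w = 0.81

0.81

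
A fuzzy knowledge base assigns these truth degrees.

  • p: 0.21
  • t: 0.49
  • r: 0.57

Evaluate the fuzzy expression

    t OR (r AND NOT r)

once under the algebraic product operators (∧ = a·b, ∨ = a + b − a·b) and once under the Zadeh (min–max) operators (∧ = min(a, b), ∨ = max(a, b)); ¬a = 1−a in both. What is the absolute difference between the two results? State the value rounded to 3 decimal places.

0.125

Under algebraic product:
  NOT r = 1 − 0.5700 = 0.4300
  r AND NOT r = a·b on (0.5700, 0.4300) = 0.2451
  t OR (r AND NOT r) = a + b − a·b on (0.4900, 0.2451) = 0.6150
  → value = 0.6150
Under Zadeh (min–max):
  NOT r = 1 − 0.57 = 0.43
  r AND NOT r = min(a, b) on (0.57, 0.43) = 0.43
  t OR (r AND NOT r) = max(a, b) on (0.49, 0.43) = 0.49
  → value = 0.4900
|0.6150 − 0.4900| = 0.125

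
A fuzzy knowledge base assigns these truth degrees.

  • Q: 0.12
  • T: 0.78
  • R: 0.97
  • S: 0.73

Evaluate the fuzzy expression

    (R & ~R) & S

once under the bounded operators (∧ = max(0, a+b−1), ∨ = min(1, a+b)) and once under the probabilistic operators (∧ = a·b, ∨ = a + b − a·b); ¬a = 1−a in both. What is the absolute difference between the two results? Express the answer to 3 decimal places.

Under bounded:
  ~R = 1 − 0.97 = 0.03
  R & ~R = max(0, a+b−1) on (0.97, 0.03) = 0.00
  (R & ~R) & S = max(0, a+b−1) on (0.00, 0.73) = 0.00
  → value = 0.0000
Under probabilistic:
  ~R = 1 − 0.9700 = 0.0300
  R & ~R = a·b on (0.9700, 0.0300) = 0.0291
  (R & ~R) & S = a·b on (0.0291, 0.7300) = 0.0212
  → value = 0.0212
|0.0000 − 0.0212| = 0.021

0.021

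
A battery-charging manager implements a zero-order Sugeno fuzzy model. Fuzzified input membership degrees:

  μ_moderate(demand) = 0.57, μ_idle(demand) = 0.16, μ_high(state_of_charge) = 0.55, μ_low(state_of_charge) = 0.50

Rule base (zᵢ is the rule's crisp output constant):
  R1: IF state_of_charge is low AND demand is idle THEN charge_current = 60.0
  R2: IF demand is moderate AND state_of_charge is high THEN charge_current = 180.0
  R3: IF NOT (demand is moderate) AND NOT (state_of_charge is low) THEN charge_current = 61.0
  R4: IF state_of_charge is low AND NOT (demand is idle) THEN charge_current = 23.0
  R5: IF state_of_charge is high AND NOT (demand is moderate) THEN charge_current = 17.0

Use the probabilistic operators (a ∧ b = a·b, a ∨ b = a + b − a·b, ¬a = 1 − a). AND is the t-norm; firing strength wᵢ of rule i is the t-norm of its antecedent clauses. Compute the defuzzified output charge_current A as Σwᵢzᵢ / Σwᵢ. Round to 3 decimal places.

69.585

R1 (z=60.0): low=0.50, idle=0.16; AND[a·b] → w = 0.0800
R2 (z=180.0): moderate=0.57, high=0.55; AND[a·b] → w = 0.3135
R3 (z=61.0): ¬moderate=1−0.57=0.43, ¬low=1−0.50=0.50; AND[a·b] → w = 0.2150
R4 (z=23.0): low=0.50, ¬idle=1−0.16=0.84; AND[a·b] → w = 0.4200
R5 (z=17.0): high=0.55, ¬moderate=1−0.57=0.43; AND[a·b] → w = 0.2365
Weighted average = (0.0800·60.0 + 0.3135·180.0 + 0.2150·61.0 + 0.4200·23.0 + 0.2365·17.0) / (0.0800 + 0.3135 + 0.2150 + 0.4200 + 0.2365)
  = 88.0255 / 1.2650 = 69.585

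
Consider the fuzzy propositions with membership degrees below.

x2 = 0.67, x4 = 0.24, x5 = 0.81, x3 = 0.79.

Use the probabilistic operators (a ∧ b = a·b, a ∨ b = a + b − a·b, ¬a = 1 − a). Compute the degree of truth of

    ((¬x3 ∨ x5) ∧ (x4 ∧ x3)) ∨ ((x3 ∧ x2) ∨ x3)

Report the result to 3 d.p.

0.917

¬x3 = 1 − 0.7900 = 0.2100
¬x3 ∨ x5 = a + b − a·b on (0.2100, 0.8100) = 0.8499
x4 ∧ x3 = a·b on (0.2400, 0.7900) = 0.1896
(¬x3 ∨ x5) ∧ (x4 ∧ x3) = a·b on (0.8499, 0.1896) = 0.1611
x3 ∧ x2 = a·b on (0.7900, 0.6700) = 0.5293
(x3 ∧ x2) ∨ x3 = a + b − a·b on (0.5293, 0.7900) = 0.9012
((¬x3 ∨ x5) ∧ (x4 ∧ x3)) ∨ ((x3 ∧ x2) ∨ x3) = a + b − a·b on (0.1611, 0.9012) = 0.9171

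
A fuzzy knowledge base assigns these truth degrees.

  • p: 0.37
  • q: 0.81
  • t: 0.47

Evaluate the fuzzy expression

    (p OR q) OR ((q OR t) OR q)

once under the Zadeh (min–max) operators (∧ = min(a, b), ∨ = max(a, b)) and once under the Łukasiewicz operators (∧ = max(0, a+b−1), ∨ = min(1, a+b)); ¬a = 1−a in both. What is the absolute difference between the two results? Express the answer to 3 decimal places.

0.190

Under Zadeh (min–max):
  p OR q = max(a, b) on (0.37, 0.81) = 0.81
  q OR t = max(a, b) on (0.81, 0.47) = 0.81
  (q OR t) OR q = max(a, b) on (0.81, 0.81) = 0.81
  (p OR q) OR ((q OR t) OR q) = max(a, b) on (0.81, 0.81) = 0.81
  → value = 0.8100
Under Łukasiewicz:
  p OR q = min(1, a+b) on (0.37, 0.81) = 1.00
  q OR t = min(1, a+b) on (0.81, 0.47) = 1.00
  (q OR t) OR q = min(1, a+b) on (1.00, 0.81) = 1.00
  (p OR q) OR ((q OR t) OR q) = min(1, a+b) on (1.00, 1.00) = 1.00
  → value = 1.0000
|0.8100 − 1.0000| = 0.190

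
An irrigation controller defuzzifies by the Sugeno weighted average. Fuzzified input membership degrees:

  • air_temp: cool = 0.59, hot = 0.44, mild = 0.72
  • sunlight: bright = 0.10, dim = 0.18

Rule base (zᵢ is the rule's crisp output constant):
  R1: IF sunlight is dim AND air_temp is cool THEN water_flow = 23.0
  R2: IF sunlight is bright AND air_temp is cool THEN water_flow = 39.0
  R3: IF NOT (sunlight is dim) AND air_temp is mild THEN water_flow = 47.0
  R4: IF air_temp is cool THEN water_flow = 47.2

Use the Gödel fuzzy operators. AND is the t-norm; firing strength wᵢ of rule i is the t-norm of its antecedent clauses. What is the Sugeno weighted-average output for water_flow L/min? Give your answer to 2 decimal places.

43.85

R1 (z=23.0): dim=0.18, cool=0.59; AND[min(a, b)] → w = 0.18
R2 (z=39.0): bright=0.10, cool=0.59; AND[min(a, b)] → w = 0.10
R3 (z=47.0): ¬dim=1−0.18=0.82, mild=0.72; AND[min(a, b)] → w = 0.72
R4 (z=47.2): cool=0.59 → w = 0.59
Weighted average = (0.18·23.0 + 0.10·39.0 + 0.72·47.0 + 0.59·47.2) / (0.18 + 0.10 + 0.72 + 0.59)
  = 69.7280 / 1.5900 = 43.85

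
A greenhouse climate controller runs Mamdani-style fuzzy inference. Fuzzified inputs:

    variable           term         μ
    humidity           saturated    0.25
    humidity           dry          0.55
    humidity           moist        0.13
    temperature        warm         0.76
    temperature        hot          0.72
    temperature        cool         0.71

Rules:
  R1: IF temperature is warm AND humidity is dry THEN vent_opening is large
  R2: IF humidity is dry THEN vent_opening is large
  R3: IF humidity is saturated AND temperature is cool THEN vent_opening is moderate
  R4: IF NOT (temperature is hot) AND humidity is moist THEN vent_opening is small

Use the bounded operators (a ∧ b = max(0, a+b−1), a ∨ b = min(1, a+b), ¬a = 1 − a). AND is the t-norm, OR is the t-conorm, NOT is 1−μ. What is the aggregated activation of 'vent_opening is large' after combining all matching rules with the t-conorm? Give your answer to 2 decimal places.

0.86

R1: warm=0.76, dry=0.55; AND[max(0, a+b−1)] → w = 0.31
R2: dry=0.55 → w = 0.55
R3: saturated=0.25, cool=0.71; AND[max(0, a+b−1)] → w = 0.00
R4: ¬hot=1−0.72=0.28, moist=0.13; AND[max(0, a+b−1)] → w = 0.00
Rules with consequent 'large': {R1, R2} → strengths 0.31, 0.55
Aggregate via t-conorm [min(1, a+b)]: 0.86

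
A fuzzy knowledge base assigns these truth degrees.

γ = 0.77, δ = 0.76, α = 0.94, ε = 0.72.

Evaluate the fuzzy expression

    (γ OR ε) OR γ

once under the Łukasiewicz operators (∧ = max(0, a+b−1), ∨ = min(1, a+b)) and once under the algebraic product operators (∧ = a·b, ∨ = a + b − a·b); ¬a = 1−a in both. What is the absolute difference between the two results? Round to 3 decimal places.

0.015

Under Łukasiewicz:
  γ OR ε = min(1, a+b) on (0.77, 0.72) = 1.00
  (γ OR ε) OR γ = min(1, a+b) on (1.00, 0.77) = 1.00
  → value = 1.0000
Under algebraic product:
  γ OR ε = a + b − a·b on (0.7700, 0.7200) = 0.9356
  (γ OR ε) OR γ = a + b − a·b on (0.9356, 0.7700) = 0.9852
  → value = 0.9852
|1.0000 − 0.9852| = 0.015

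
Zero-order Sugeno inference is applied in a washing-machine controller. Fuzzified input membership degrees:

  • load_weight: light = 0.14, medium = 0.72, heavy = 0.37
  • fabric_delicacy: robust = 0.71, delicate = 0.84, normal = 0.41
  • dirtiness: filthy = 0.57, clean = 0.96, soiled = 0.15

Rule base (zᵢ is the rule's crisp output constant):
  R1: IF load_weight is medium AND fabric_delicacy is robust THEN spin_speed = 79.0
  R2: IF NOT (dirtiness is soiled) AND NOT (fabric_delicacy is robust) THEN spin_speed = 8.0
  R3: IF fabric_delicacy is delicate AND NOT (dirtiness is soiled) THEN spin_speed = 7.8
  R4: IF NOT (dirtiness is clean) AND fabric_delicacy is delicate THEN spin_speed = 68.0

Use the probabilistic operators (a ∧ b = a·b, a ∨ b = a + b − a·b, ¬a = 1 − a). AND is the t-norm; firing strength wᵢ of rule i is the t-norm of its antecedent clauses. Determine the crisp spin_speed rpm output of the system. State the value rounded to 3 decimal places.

R1 (z=79.0): medium=0.72, robust=0.71; AND[a·b] → w = 0.5112
R2 (z=8.0): ¬soiled=1−0.15=0.85, ¬robust=1−0.71=0.29; AND[a·b] → w = 0.2465
R3 (z=7.8): delicate=0.84, ¬soiled=1−0.15=0.85; AND[a·b] → w = 0.7140
R4 (z=68.0): ¬clean=1−0.96=0.04, delicate=0.84; AND[a·b] → w = 0.0336
Weighted average = (0.5112·79.0 + 0.2465·8.0 + 0.7140·7.8 + 0.0336·68.0) / (0.5112 + 0.2465 + 0.7140 + 0.0336)
  = 50.2108 / 1.5053 = 33.356

33.356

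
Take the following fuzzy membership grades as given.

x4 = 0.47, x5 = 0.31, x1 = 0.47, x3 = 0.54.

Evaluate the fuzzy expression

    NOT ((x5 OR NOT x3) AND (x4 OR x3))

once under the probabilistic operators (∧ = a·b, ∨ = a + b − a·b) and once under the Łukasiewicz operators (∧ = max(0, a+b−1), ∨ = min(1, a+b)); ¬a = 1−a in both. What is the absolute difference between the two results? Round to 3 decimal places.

Under probabilistic:
  NOT x3 = 1 − 0.5400 = 0.4600
  x5 OR NOT x3 = a + b − a·b on (0.3100, 0.4600) = 0.6274
  x4 OR x3 = a + b − a·b on (0.4700, 0.5400) = 0.7562
  (x5 OR NOT x3) AND (x4 OR x3) = a·b on (0.6274, 0.7562) = 0.4744
  NOT ((x5 OR NOT x3) AND (x4 OR x3)) = 1 − 0.4744 = 0.5256
  → value = 0.5256
Under Łukasiewicz:
  NOT x3 = 1 − 0.54 = 0.46
  x5 OR NOT x3 = min(1, a+b) on (0.31, 0.46) = 0.77
  x4 OR x3 = min(1, a+b) on (0.47, 0.54) = 1.00
  (x5 OR NOT x3) AND (x4 OR x3) = max(0, a+b−1) on (0.77, 1.00) = 0.77
  NOT ((x5 OR NOT x3) AND (x4 OR x3)) = 1 − 0.77 = 0.23
  → value = 0.2300
|0.5256 − 0.2300| = 0.296

0.296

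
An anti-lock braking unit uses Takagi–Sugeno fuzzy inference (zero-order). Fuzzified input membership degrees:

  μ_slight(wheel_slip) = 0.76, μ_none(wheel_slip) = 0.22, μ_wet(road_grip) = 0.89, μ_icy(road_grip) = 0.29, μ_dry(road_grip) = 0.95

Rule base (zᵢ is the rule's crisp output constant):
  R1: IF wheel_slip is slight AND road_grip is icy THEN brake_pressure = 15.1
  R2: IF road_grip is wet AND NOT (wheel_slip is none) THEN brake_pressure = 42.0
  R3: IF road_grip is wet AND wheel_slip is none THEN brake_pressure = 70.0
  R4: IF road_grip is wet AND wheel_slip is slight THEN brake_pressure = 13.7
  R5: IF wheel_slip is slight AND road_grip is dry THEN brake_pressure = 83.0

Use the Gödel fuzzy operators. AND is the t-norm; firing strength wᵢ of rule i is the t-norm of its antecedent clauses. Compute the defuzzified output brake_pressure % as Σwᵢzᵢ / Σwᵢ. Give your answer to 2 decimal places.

44.85

R1 (z=15.1): slight=0.76, icy=0.29; AND[min(a, b)] → w = 0.29
R2 (z=42.0): wet=0.89, ¬none=1−0.22=0.78; AND[min(a, b)] → w = 0.78
R3 (z=70.0): wet=0.89, none=0.22; AND[min(a, b)] → w = 0.22
R4 (z=13.7): wet=0.89, slight=0.76; AND[min(a, b)] → w = 0.76
R5 (z=83.0): slight=0.76, dry=0.95; AND[min(a, b)] → w = 0.76
Weighted average = (0.29·15.1 + 0.78·42.0 + 0.22·70.0 + 0.76·13.7 + 0.76·83.0) / (0.29 + 0.78 + 0.22 + 0.76 + 0.76)
  = 126.0310 / 2.8100 = 44.85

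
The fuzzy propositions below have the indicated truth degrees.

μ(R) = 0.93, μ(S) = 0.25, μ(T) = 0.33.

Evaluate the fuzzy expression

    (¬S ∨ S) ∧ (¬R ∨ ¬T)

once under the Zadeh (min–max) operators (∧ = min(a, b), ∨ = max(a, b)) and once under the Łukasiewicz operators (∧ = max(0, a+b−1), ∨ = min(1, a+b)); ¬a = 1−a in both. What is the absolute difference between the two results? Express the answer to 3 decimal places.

0.070

Under Zadeh (min–max):
  ¬S = 1 − 0.25 = 0.75
  ¬S ∨ S = max(a, b) on (0.75, 0.25) = 0.75
  ¬R = 1 − 0.93 = 0.07
  ¬T = 1 − 0.33 = 0.67
  ¬R ∨ ¬T = max(a, b) on (0.07, 0.67) = 0.67
  (¬S ∨ S) ∧ (¬R ∨ ¬T) = min(a, b) on (0.75, 0.67) = 0.67
  → value = 0.6700
Under Łukasiewicz:
  ¬S = 1 − 0.25 = 0.75
  ¬S ∨ S = min(1, a+b) on (0.75, 0.25) = 1.00
  ¬R = 1 − 0.93 = 0.07
  ¬T = 1 − 0.33 = 0.67
  ¬R ∨ ¬T = min(1, a+b) on (0.07, 0.67) = 0.74
  (¬S ∨ S) ∧ (¬R ∨ ¬T) = max(0, a+b−1) on (1.00, 0.74) = 0.74
  → value = 0.7400
|0.6700 − 0.7400| = 0.070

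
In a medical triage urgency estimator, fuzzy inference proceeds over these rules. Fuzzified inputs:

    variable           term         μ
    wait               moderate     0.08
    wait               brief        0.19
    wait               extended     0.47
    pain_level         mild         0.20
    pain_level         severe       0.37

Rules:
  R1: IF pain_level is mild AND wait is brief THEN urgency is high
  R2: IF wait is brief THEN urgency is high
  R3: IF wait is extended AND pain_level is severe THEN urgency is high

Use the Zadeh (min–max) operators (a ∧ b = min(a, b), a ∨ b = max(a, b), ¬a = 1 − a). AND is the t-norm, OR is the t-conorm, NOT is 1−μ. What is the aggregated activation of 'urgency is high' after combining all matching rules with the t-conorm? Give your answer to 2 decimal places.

0.37

R1: mild=0.20, brief=0.19; AND[min(a, b)] → w = 0.19
R2: brief=0.19 → w = 0.19
R3: extended=0.47, severe=0.37; AND[min(a, b)] → w = 0.37
Rules with consequent 'high': {R1, R2, R3} → strengths 0.19, 0.19, 0.37
Aggregate via t-conorm [max(a, b)]: 0.37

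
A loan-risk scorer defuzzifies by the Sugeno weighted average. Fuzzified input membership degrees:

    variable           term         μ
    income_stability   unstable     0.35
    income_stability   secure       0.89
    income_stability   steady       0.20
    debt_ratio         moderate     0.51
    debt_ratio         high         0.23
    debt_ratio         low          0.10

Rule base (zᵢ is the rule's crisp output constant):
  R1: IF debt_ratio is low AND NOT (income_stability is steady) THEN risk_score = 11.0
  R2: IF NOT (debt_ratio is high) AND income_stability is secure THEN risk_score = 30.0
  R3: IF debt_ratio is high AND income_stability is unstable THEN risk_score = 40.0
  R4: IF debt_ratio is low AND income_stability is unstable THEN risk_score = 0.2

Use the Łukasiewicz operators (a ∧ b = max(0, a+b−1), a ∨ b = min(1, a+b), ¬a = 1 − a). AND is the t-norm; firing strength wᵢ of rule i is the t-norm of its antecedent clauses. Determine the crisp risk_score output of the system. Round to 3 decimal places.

R1 (z=11.0): low=0.10, ¬steady=1−0.20=0.80; AND[max(0, a+b−1)] → w = 0.00
R2 (z=30.0): ¬high=1−0.23=0.77, secure=0.89; AND[max(0, a+b−1)] → w = 0.66
R3 (z=40.0): high=0.23, unstable=0.35; AND[max(0, a+b−1)] → w = 0.00
R4 (z=0.2): low=0.10, unstable=0.35; AND[max(0, a+b−1)] → w = 0.00
Weighted average = (0.00·11.0 + 0.66·30.0 + 0.00·40.0 + 0.00·0.2) / (0.00 + 0.66 + 0.00 + 0.00)
  = 19.8000 / 0.6600 = 30.000

30.000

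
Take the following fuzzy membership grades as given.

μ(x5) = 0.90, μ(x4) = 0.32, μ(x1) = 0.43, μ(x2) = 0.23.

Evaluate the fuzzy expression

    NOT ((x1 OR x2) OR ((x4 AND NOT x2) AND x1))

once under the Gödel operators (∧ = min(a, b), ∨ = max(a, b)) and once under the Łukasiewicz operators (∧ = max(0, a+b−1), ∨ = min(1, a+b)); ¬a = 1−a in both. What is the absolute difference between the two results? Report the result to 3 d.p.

Under Gödel:
  x1 OR x2 = max(a, b) on (0.43, 0.23) = 0.43
  NOT x2 = 1 − 0.23 = 0.77
  x4 AND NOT x2 = min(a, b) on (0.32, 0.77) = 0.32
  (x4 AND NOT x2) AND x1 = min(a, b) on (0.32, 0.43) = 0.32
  (x1 OR x2) OR ((x4 AND NOT x2) AND x1) = max(a, b) on (0.43, 0.32) = 0.43
  NOT ((x1 OR x2) OR ((x4 AND NOT x2) AND x1)) = 1 − 0.43 = 0.57
  → value = 0.5700
Under Łukasiewicz:
  x1 OR x2 = min(1, a+b) on (0.43, 0.23) = 0.66
  NOT x2 = 1 − 0.23 = 0.77
  x4 AND NOT x2 = max(0, a+b−1) on (0.32, 0.77) = 0.09
  (x4 AND NOT x2) AND x1 = max(0, a+b−1) on (0.09, 0.43) = 0.00
  (x1 OR x2) OR ((x4 AND NOT x2) AND x1) = min(1, a+b) on (0.66, 0.00) = 0.66
  NOT ((x1 OR x2) OR ((x4 AND NOT x2) AND x1)) = 1 − 0.66 = 0.34
  → value = 0.3400
|0.5700 − 0.3400| = 0.230

0.230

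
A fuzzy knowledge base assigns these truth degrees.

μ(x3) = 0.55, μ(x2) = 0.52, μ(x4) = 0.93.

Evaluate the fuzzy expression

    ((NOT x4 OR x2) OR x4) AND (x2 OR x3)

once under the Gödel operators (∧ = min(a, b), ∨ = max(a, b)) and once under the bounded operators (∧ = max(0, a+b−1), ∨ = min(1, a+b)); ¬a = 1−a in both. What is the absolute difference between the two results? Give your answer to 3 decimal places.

0.450

Under Gödel:
  NOT x4 = 1 − 0.93 = 0.07
  NOT x4 OR x2 = max(a, b) on (0.07, 0.52) = 0.52
  (NOT x4 OR x2) OR x4 = max(a, b) on (0.52, 0.93) = 0.93
  x2 OR x3 = max(a, b) on (0.52, 0.55) = 0.55
  ((NOT x4 OR x2) OR x4) AND (x2 OR x3) = min(a, b) on (0.93, 0.55) = 0.55
  → value = 0.5500
Under bounded:
  NOT x4 = 1 − 0.93 = 0.07
  NOT x4 OR x2 = min(1, a+b) on (0.07, 0.52) = 0.59
  (NOT x4 OR x2) OR x4 = min(1, a+b) on (0.59, 0.93) = 1.00
  x2 OR x3 = min(1, a+b) on (0.52, 0.55) = 1.00
  ((NOT x4 OR x2) OR x4) AND (x2 OR x3) = max(0, a+b−1) on (1.00, 1.00) = 1.00
  → value = 1.0000
|0.5500 − 1.0000| = 0.450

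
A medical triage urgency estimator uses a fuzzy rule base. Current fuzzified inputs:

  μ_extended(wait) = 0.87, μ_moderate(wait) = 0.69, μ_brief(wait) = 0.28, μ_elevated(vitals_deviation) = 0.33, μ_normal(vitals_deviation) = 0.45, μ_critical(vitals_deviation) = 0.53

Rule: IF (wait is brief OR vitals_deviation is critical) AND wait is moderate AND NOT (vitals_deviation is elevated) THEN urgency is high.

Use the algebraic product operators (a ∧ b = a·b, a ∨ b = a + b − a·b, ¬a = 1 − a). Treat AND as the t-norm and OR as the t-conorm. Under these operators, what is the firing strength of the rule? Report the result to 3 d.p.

0.306

firing strength: (brief=0.28 OR critical=0.53) = 0.6616; AND[a·b] with moderate=0.69, ¬elevated=1−0.33=0.67 → w = 0.3059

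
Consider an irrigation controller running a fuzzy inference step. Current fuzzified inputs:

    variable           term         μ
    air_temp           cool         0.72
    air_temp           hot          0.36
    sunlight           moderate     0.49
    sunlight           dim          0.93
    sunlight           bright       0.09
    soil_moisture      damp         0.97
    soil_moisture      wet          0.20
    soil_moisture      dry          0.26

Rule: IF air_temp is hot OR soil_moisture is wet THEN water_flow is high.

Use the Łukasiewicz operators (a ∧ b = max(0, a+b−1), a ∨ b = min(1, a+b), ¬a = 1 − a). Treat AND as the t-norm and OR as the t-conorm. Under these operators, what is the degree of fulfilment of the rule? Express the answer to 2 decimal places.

0.56

firing strength: hot=0.36, wet=0.20; OR[min(1, a+b)] → w = 0.56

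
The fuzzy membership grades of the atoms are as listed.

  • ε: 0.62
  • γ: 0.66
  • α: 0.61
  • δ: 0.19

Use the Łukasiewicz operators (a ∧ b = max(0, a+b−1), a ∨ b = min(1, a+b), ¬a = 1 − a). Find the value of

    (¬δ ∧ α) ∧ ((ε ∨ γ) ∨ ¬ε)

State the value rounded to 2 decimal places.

¬δ = 1 − 0.19 = 0.81
¬δ ∧ α = max(0, a+b−1) on (0.81, 0.61) = 0.42
ε ∨ γ = min(1, a+b) on (0.62, 0.66) = 1.00
¬ε = 1 − 0.62 = 0.38
(ε ∨ γ) ∨ ¬ε = min(1, a+b) on (1.00, 0.38) = 1.00
(¬δ ∧ α) ∧ ((ε ∨ γ) ∨ ¬ε) = max(0, a+b−1) on (0.42, 1.00) = 0.42

0.42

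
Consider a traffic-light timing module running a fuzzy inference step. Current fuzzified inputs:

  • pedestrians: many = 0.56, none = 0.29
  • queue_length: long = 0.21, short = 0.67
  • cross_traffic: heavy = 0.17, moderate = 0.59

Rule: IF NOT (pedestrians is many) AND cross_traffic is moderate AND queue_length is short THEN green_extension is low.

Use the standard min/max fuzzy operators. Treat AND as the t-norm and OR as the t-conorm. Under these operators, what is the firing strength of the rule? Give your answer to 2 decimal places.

0.44

firing strength: ¬many=1−0.56=0.44, moderate=0.59, short=0.67; AND[min(a, b)] → w = 0.44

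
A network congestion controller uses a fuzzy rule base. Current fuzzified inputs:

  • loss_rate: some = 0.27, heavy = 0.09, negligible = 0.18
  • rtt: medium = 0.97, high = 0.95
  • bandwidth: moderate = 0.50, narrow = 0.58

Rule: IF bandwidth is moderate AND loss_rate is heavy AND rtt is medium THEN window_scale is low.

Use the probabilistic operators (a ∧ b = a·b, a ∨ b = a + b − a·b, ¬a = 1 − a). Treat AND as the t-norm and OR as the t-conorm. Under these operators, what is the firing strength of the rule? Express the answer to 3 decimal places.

0.044

firing strength: moderate=0.50, heavy=0.09, medium=0.97; AND[a·b] → w = 0.0436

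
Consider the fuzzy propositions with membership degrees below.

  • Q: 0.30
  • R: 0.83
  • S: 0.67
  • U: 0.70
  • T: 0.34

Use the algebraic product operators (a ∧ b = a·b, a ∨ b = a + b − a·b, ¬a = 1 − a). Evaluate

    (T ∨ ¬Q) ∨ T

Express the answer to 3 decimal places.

0.869

¬Q = 1 − 0.3000 = 0.7000
T ∨ ¬Q = a + b − a·b on (0.3400, 0.7000) = 0.8020
(T ∨ ¬Q) ∨ T = a + b − a·b on (0.8020, 0.3400) = 0.8693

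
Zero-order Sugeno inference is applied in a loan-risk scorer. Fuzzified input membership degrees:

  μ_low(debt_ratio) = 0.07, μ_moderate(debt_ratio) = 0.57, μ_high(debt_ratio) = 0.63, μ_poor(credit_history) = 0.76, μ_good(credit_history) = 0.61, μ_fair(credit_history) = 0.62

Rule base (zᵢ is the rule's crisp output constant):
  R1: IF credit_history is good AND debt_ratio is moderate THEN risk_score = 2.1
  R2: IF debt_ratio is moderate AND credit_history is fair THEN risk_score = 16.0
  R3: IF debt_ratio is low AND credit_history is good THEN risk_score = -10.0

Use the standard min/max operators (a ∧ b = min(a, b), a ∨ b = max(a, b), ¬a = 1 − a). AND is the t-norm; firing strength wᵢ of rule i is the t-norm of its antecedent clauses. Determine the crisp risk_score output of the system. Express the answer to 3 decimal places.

7.948

R1 (z=2.1): good=0.61, moderate=0.57; AND[min(a, b)] → w = 0.57
R2 (z=16.0): moderate=0.57, fair=0.62; AND[min(a, b)] → w = 0.57
R3 (z=-10.0): low=0.07, good=0.61; AND[min(a, b)] → w = 0.07
Weighted average = (0.57·2.1 + 0.57·16.0 + 0.07·-10.0) / (0.57 + 0.57 + 0.07)
  = 9.6170 / 1.2100 = 7.948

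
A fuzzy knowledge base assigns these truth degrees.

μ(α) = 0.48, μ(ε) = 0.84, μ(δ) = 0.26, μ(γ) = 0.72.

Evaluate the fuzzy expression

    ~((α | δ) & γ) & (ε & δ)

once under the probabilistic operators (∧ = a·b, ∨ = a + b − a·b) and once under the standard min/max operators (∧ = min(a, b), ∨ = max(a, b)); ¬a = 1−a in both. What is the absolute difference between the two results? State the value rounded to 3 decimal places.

0.138

Under probabilistic:
  α | δ = a + b − a·b on (0.4800, 0.2600) = 0.6152
  (α | δ) & γ = a·b on (0.6152, 0.7200) = 0.4429
  ~((α | δ) & γ) = 1 − 0.4429 = 0.5571
  ε & δ = a·b on (0.8400, 0.2600) = 0.2184
  ~((α | δ) & γ) & (ε & δ) = a·b on (0.5571, 0.2184) = 0.1217
  → value = 0.1217
Under standard min/max:
  α | δ = max(a, b) on (0.48, 0.26) = 0.48
  (α | δ) & γ = min(a, b) on (0.48, 0.72) = 0.48
  ~((α | δ) & γ) = 1 − 0.48 = 0.52
  ε & δ = min(a, b) on (0.84, 0.26) = 0.26
  ~((α | δ) & γ) & (ε & δ) = min(a, b) on (0.52, 0.26) = 0.26
  → value = 0.2600
|0.1217 − 0.2600| = 0.138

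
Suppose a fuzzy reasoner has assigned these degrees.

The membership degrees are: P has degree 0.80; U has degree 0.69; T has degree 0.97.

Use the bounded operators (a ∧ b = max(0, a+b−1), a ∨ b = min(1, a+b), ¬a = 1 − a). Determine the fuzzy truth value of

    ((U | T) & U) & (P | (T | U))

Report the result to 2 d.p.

0.69

U | T = min(1, a+b) on (0.69, 0.97) = 1.00
(U | T) & U = max(0, a+b−1) on (1.00, 0.69) = 0.69
T | U = min(1, a+b) on (0.97, 0.69) = 1.00
P | (T | U) = min(1, a+b) on (0.80, 1.00) = 1.00
((U | T) & U) & (P | (T | U)) = max(0, a+b−1) on (0.69, 1.00) = 0.69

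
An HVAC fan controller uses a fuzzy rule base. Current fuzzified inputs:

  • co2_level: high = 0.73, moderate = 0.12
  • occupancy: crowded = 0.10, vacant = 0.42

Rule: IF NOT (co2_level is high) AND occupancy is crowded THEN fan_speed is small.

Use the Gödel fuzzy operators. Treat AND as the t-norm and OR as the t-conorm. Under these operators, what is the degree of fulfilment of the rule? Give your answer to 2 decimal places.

0.10

firing strength: ¬high=1−0.73=0.27, crowded=0.10; AND[min(a, b)] → w = 0.10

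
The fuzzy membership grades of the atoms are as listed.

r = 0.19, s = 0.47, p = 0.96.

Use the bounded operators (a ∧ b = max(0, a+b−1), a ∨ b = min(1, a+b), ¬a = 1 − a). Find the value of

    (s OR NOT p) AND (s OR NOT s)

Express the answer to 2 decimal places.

NOT p = 1 − 0.96 = 0.04
s OR NOT p = min(1, a+b) on (0.47, 0.04) = 0.51
NOT s = 1 − 0.47 = 0.53
s OR NOT s = min(1, a+b) on (0.47, 0.53) = 1.00
(s OR NOT p) AND (s OR NOT s) = max(0, a+b−1) on (0.51, 1.00) = 0.51

0.51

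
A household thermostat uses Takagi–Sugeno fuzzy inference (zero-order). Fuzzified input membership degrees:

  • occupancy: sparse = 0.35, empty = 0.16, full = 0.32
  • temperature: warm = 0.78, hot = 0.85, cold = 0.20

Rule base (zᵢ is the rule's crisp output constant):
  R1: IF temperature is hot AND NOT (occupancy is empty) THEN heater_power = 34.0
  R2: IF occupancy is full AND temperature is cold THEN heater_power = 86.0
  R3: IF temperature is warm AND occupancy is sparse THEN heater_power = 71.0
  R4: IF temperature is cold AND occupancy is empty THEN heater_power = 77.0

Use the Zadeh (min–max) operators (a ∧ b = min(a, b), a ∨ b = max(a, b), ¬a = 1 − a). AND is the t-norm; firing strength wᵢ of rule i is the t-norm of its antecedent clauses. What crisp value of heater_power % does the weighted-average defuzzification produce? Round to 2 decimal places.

R1 (z=34.0): hot=0.85, ¬empty=1−0.16=0.84; AND[min(a, b)] → w = 0.84
R2 (z=86.0): full=0.32, cold=0.20; AND[min(a, b)] → w = 0.20
R3 (z=71.0): warm=0.78, sparse=0.35; AND[min(a, b)] → w = 0.35
R4 (z=77.0): cold=0.20, empty=0.16; AND[min(a, b)] → w = 0.16
Weighted average = (0.84·34.0 + 0.20·86.0 + 0.35·71.0 + 0.16·77.0) / (0.84 + 0.20 + 0.35 + 0.16)
  = 82.9300 / 1.5500 = 53.50

53.50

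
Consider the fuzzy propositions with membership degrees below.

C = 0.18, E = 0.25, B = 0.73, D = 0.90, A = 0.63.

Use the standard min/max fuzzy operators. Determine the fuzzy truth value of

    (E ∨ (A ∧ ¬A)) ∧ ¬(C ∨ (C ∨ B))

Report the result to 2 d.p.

0.27

¬A = 1 − 0.63 = 0.37
A ∧ ¬A = min(a, b) on (0.63, 0.37) = 0.37
E ∨ (A ∧ ¬A) = max(a, b) on (0.25, 0.37) = 0.37
C ∨ B = max(a, b) on (0.18, 0.73) = 0.73
C ∨ (C ∨ B) = max(a, b) on (0.18, 0.73) = 0.73
¬(C ∨ (C ∨ B)) = 1 − 0.73 = 0.27
(E ∨ (A ∧ ¬A)) ∧ ¬(C ∨ (C ∨ B)) = min(a, b) on (0.37, 0.27) = 0.27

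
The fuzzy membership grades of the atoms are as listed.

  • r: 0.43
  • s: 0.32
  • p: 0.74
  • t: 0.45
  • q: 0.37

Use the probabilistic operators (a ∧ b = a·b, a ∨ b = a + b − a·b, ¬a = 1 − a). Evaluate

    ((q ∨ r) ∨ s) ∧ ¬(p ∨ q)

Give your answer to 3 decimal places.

0.124

q ∨ r = a + b − a·b on (0.3700, 0.4300) = 0.6409
(q ∨ r) ∨ s = a + b − a·b on (0.6409, 0.3200) = 0.7558
p ∨ q = a + b − a·b on (0.7400, 0.3700) = 0.8362
¬(p ∨ q) = 1 − 0.8362 = 0.1638
((q ∨ r) ∨ s) ∧ ¬(p ∨ q) = a·b on (0.7558, 0.1638) = 0.1238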